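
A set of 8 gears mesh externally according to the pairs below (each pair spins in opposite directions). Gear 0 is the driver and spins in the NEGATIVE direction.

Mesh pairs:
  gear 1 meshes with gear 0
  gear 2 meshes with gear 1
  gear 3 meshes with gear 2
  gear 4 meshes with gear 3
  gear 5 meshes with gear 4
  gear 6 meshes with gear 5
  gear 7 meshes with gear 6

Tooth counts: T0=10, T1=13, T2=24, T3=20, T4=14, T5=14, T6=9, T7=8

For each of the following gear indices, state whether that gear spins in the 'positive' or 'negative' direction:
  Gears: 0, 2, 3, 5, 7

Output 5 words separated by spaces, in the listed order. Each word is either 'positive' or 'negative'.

Gear 0 (driver): negative (depth 0)
  gear 1: meshes with gear 0 -> depth 1 -> positive (opposite of gear 0)
  gear 2: meshes with gear 1 -> depth 2 -> negative (opposite of gear 1)
  gear 3: meshes with gear 2 -> depth 3 -> positive (opposite of gear 2)
  gear 4: meshes with gear 3 -> depth 4 -> negative (opposite of gear 3)
  gear 5: meshes with gear 4 -> depth 5 -> positive (opposite of gear 4)
  gear 6: meshes with gear 5 -> depth 6 -> negative (opposite of gear 5)
  gear 7: meshes with gear 6 -> depth 7 -> positive (opposite of gear 6)
Queried indices 0, 2, 3, 5, 7 -> negative, negative, positive, positive, positive

Answer: negative negative positive positive positive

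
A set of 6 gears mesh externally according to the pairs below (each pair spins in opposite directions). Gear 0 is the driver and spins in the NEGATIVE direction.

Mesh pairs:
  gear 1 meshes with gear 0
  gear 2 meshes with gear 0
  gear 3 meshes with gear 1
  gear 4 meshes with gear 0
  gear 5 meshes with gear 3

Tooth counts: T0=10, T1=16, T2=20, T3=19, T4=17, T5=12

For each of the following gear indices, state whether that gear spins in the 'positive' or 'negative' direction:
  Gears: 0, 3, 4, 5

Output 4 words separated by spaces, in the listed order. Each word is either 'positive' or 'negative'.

Answer: negative negative positive positive

Derivation:
Gear 0 (driver): negative (depth 0)
  gear 1: meshes with gear 0 -> depth 1 -> positive (opposite of gear 0)
  gear 2: meshes with gear 0 -> depth 1 -> positive (opposite of gear 0)
  gear 3: meshes with gear 1 -> depth 2 -> negative (opposite of gear 1)
  gear 4: meshes with gear 0 -> depth 1 -> positive (opposite of gear 0)
  gear 5: meshes with gear 3 -> depth 3 -> positive (opposite of gear 3)
Queried indices 0, 3, 4, 5 -> negative, negative, positive, positive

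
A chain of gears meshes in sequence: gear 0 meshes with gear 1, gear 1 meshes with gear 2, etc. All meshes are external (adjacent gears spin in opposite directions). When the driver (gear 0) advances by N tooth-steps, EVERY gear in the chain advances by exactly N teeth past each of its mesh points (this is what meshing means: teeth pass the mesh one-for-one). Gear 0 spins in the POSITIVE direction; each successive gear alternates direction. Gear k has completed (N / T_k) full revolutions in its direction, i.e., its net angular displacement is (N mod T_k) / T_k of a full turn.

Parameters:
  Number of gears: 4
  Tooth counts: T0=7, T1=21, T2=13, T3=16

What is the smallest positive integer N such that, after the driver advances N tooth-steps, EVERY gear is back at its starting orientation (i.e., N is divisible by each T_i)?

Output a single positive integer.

Gear k returns to start when N is a multiple of T_k.
All gears at start simultaneously when N is a common multiple of [7, 21, 13, 16]; the smallest such N is lcm(7, 21, 13, 16).
Start: lcm = T0 = 7
Fold in T1=21: gcd(7, 21) = 7; lcm(7, 21) = 7 * 21 / 7 = 147 / 7 = 21
Fold in T2=13: gcd(21, 13) = 1; lcm(21, 13) = 21 * 13 / 1 = 273 / 1 = 273
Fold in T3=16: gcd(273, 16) = 1; lcm(273, 16) = 273 * 16 / 1 = 4368 / 1 = 4368
Full cycle length = 4368

Answer: 4368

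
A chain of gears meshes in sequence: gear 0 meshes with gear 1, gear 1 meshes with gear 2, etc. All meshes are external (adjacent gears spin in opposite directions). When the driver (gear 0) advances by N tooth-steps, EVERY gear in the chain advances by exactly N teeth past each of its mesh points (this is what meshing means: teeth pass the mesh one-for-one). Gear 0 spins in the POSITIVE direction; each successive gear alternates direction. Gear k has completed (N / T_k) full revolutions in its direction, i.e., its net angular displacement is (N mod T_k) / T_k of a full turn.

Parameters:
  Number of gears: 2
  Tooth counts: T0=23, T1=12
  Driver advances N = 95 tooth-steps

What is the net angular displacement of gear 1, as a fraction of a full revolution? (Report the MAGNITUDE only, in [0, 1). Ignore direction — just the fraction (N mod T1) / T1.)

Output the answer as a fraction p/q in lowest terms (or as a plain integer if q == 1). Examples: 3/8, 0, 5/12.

Chain of 2 gears, tooth counts: [23, 12]
  gear 0: T0=23, direction=positive, advance = 95 mod 23 = 3 teeth = 3/23 turn
  gear 1: T1=12, direction=negative, advance = 95 mod 12 = 11 teeth = 11/12 turn
Gear 1: 95 mod 12 = 11
Fraction = 11 / 12 = 11/12 (gcd(11,12)=1) = 11/12

Answer: 11/12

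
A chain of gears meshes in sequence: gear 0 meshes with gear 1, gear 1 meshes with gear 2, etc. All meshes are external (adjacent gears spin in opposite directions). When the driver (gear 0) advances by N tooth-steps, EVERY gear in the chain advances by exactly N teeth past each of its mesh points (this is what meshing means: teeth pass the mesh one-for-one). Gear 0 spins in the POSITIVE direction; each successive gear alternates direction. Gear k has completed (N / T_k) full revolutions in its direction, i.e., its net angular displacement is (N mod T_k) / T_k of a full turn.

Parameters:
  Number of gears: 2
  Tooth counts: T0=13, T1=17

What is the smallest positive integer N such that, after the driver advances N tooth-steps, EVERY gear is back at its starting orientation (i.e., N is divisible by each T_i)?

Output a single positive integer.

Answer: 221

Derivation:
Gear k returns to start when N is a multiple of T_k.
All gears at start simultaneously when N is a common multiple of [13, 17]; the smallest such N is lcm(13, 17).
Start: lcm = T0 = 13
Fold in T1=17: gcd(13, 17) = 1; lcm(13, 17) = 13 * 17 / 1 = 221 / 1 = 221
Full cycle length = 221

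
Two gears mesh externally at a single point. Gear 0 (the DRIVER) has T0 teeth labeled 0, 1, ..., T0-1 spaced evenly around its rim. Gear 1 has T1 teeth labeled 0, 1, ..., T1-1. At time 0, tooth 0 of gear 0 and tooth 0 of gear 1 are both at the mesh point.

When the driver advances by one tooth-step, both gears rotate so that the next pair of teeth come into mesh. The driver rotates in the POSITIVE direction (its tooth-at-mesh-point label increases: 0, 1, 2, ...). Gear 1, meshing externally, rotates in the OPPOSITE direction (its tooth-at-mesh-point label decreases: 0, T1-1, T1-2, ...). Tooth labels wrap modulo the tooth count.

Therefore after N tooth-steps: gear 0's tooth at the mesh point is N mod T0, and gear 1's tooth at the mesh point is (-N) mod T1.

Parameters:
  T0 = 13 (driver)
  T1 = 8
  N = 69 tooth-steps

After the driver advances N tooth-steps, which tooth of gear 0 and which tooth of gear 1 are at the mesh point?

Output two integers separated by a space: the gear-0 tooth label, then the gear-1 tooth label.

Gear 0 (driver, T0=13): tooth at mesh = N mod T0
  69 = 5 * 13 + 4, so 69 mod 13 = 4
  gear 0 tooth = 4
Gear 1 (driven, T1=8): tooth at mesh = (-N) mod T1
  69 = 8 * 8 + 5, so 69 mod 8 = 5
  (-69) mod 8 = (-5) mod 8 = 8 - 5 = 3
Mesh after 69 steps: gear-0 tooth 4 meets gear-1 tooth 3

Answer: 4 3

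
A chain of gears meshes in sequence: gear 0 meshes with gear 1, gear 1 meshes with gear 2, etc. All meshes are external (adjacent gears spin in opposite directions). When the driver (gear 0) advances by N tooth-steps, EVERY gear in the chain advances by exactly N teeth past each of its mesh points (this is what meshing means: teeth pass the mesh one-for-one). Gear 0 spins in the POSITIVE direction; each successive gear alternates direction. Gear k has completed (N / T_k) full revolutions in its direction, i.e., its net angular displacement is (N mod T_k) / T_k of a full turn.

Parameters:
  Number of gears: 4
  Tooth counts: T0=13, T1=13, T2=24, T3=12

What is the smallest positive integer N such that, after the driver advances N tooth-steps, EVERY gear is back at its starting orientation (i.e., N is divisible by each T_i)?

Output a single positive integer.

Gear k returns to start when N is a multiple of T_k.
All gears at start simultaneously when N is a common multiple of [13, 13, 24, 12]; the smallest such N is lcm(13, 13, 24, 12).
Start: lcm = T0 = 13
Fold in T1=13: gcd(13, 13) = 13; lcm(13, 13) = 13 * 13 / 13 = 169 / 13 = 13
Fold in T2=24: gcd(13, 24) = 1; lcm(13, 24) = 13 * 24 / 1 = 312 / 1 = 312
Fold in T3=12: gcd(312, 12) = 12; lcm(312, 12) = 312 * 12 / 12 = 3744 / 12 = 312
Full cycle length = 312

Answer: 312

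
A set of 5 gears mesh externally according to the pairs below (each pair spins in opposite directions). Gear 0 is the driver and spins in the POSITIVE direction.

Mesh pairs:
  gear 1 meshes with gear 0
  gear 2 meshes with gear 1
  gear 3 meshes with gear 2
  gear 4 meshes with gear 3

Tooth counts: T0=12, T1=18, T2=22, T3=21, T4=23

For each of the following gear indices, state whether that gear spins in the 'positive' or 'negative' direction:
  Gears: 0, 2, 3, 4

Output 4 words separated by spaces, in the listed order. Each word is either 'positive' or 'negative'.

Gear 0 (driver): positive (depth 0)
  gear 1: meshes with gear 0 -> depth 1 -> negative (opposite of gear 0)
  gear 2: meshes with gear 1 -> depth 2 -> positive (opposite of gear 1)
  gear 3: meshes with gear 2 -> depth 3 -> negative (opposite of gear 2)
  gear 4: meshes with gear 3 -> depth 4 -> positive (opposite of gear 3)
Queried indices 0, 2, 3, 4 -> positive, positive, negative, positive

Answer: positive positive negative positive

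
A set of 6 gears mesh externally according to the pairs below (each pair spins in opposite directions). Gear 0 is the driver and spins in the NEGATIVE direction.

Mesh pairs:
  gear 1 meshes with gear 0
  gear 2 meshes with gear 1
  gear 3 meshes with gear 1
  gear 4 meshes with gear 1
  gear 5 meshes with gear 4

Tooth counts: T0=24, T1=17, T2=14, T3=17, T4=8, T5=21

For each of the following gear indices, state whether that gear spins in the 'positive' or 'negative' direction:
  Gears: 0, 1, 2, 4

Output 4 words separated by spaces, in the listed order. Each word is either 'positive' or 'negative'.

Gear 0 (driver): negative (depth 0)
  gear 1: meshes with gear 0 -> depth 1 -> positive (opposite of gear 0)
  gear 2: meshes with gear 1 -> depth 2 -> negative (opposite of gear 1)
  gear 3: meshes with gear 1 -> depth 2 -> negative (opposite of gear 1)
  gear 4: meshes with gear 1 -> depth 2 -> negative (opposite of gear 1)
  gear 5: meshes with gear 4 -> depth 3 -> positive (opposite of gear 4)
Queried indices 0, 1, 2, 4 -> negative, positive, negative, negative

Answer: negative positive negative negative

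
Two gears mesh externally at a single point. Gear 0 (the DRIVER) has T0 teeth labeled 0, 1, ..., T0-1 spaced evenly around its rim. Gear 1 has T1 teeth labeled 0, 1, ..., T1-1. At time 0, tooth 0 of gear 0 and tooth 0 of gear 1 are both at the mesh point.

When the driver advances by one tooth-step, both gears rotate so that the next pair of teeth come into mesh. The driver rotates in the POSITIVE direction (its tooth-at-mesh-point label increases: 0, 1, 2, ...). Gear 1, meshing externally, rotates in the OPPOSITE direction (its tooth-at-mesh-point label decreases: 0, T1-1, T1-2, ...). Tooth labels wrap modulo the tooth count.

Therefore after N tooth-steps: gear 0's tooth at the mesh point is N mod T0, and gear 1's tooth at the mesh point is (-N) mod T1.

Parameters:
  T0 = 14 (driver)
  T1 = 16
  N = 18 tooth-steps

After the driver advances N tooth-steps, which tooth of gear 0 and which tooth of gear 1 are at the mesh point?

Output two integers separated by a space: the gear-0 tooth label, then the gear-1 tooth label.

Gear 0 (driver, T0=14): tooth at mesh = N mod T0
  18 = 1 * 14 + 4, so 18 mod 14 = 4
  gear 0 tooth = 4
Gear 1 (driven, T1=16): tooth at mesh = (-N) mod T1
  18 = 1 * 16 + 2, so 18 mod 16 = 2
  (-18) mod 16 = (-2) mod 16 = 16 - 2 = 14
Mesh after 18 steps: gear-0 tooth 4 meets gear-1 tooth 14

Answer: 4 14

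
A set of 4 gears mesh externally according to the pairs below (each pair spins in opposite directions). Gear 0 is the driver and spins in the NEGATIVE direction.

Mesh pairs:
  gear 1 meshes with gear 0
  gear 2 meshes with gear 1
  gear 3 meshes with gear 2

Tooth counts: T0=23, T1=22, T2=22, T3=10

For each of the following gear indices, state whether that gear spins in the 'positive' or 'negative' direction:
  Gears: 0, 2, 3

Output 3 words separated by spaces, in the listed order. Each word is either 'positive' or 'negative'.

Answer: negative negative positive

Derivation:
Gear 0 (driver): negative (depth 0)
  gear 1: meshes with gear 0 -> depth 1 -> positive (opposite of gear 0)
  gear 2: meshes with gear 1 -> depth 2 -> negative (opposite of gear 1)
  gear 3: meshes with gear 2 -> depth 3 -> positive (opposite of gear 2)
Queried indices 0, 2, 3 -> negative, negative, positive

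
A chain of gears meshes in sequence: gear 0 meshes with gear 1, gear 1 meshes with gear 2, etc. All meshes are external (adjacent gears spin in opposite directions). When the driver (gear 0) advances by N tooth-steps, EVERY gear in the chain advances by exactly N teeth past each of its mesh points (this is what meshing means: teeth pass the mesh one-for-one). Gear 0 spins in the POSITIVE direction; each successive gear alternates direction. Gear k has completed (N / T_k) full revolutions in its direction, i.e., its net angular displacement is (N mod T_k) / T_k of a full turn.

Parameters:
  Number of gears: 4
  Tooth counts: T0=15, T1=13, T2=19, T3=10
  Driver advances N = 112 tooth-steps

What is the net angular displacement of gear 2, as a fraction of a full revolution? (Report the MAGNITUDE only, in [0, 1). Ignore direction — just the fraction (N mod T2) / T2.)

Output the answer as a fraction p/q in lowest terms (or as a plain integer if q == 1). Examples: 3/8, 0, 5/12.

Chain of 4 gears, tooth counts: [15, 13, 19, 10]
  gear 0: T0=15, direction=positive, advance = 112 mod 15 = 7 teeth = 7/15 turn
  gear 1: T1=13, direction=negative, advance = 112 mod 13 = 8 teeth = 8/13 turn
  gear 2: T2=19, direction=positive, advance = 112 mod 19 = 17 teeth = 17/19 turn
  gear 3: T3=10, direction=negative, advance = 112 mod 10 = 2 teeth = 2/10 turn
Gear 2: 112 mod 19 = 17
Fraction = 17 / 19 = 17/19 (gcd(17,19)=1) = 17/19

Answer: 17/19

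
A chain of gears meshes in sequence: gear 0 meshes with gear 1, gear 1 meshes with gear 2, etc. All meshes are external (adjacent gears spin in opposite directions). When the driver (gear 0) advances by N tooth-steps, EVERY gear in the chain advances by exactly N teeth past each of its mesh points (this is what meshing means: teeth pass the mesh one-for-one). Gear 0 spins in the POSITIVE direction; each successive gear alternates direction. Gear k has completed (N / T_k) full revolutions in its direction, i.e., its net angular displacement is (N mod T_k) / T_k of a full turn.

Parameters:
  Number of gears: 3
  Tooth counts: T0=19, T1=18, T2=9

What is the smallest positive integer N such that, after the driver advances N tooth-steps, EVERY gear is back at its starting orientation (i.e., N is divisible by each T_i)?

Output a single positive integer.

Answer: 342

Derivation:
Gear k returns to start when N is a multiple of T_k.
All gears at start simultaneously when N is a common multiple of [19, 18, 9]; the smallest such N is lcm(19, 18, 9).
Start: lcm = T0 = 19
Fold in T1=18: gcd(19, 18) = 1; lcm(19, 18) = 19 * 18 / 1 = 342 / 1 = 342
Fold in T2=9: gcd(342, 9) = 9; lcm(342, 9) = 342 * 9 / 9 = 3078 / 9 = 342
Full cycle length = 342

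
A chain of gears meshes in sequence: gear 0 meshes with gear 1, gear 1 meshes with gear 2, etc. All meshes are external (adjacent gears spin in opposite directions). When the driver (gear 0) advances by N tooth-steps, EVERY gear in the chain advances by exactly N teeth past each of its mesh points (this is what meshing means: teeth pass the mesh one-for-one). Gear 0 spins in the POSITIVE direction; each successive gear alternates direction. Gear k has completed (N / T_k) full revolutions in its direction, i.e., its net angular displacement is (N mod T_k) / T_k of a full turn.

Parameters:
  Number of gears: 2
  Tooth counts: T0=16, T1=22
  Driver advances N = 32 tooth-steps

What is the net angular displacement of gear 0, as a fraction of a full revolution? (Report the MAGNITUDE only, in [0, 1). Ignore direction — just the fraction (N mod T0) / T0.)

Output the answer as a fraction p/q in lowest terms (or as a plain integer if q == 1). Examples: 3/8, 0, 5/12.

Chain of 2 gears, tooth counts: [16, 22]
  gear 0: T0=16, direction=positive, advance = 32 mod 16 = 0 teeth = 0/16 turn
  gear 1: T1=22, direction=negative, advance = 32 mod 22 = 10 teeth = 10/22 turn
Gear 0: 32 mod 16 = 0
Fraction = 0 / 16 = 0/1 (gcd(0,16)=16) = 0

Answer: 0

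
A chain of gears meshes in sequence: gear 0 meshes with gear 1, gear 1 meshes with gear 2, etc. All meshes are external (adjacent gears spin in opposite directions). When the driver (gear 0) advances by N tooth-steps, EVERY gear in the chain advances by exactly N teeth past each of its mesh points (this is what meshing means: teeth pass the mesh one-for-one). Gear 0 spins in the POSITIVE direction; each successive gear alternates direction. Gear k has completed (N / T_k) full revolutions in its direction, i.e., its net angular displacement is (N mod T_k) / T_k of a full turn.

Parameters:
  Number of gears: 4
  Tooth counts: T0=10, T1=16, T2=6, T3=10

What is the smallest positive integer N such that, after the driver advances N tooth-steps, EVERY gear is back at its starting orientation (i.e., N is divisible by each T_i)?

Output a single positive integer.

Answer: 240

Derivation:
Gear k returns to start when N is a multiple of T_k.
All gears at start simultaneously when N is a common multiple of [10, 16, 6, 10]; the smallest such N is lcm(10, 16, 6, 10).
Start: lcm = T0 = 10
Fold in T1=16: gcd(10, 16) = 2; lcm(10, 16) = 10 * 16 / 2 = 160 / 2 = 80
Fold in T2=6: gcd(80, 6) = 2; lcm(80, 6) = 80 * 6 / 2 = 480 / 2 = 240
Fold in T3=10: gcd(240, 10) = 10; lcm(240, 10) = 240 * 10 / 10 = 2400 / 10 = 240
Full cycle length = 240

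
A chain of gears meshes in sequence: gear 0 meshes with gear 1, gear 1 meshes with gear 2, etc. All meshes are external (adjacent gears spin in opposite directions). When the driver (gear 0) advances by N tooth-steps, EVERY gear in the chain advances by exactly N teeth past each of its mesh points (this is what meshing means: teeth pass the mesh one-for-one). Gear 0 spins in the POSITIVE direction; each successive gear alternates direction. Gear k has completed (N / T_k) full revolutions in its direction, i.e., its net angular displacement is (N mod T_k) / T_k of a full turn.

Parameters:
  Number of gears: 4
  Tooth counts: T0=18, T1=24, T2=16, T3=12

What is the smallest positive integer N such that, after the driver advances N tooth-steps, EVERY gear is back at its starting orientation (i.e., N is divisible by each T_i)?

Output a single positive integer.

Gear k returns to start when N is a multiple of T_k.
All gears at start simultaneously when N is a common multiple of [18, 24, 16, 12]; the smallest such N is lcm(18, 24, 16, 12).
Start: lcm = T0 = 18
Fold in T1=24: gcd(18, 24) = 6; lcm(18, 24) = 18 * 24 / 6 = 432 / 6 = 72
Fold in T2=16: gcd(72, 16) = 8; lcm(72, 16) = 72 * 16 / 8 = 1152 / 8 = 144
Fold in T3=12: gcd(144, 12) = 12; lcm(144, 12) = 144 * 12 / 12 = 1728 / 12 = 144
Full cycle length = 144

Answer: 144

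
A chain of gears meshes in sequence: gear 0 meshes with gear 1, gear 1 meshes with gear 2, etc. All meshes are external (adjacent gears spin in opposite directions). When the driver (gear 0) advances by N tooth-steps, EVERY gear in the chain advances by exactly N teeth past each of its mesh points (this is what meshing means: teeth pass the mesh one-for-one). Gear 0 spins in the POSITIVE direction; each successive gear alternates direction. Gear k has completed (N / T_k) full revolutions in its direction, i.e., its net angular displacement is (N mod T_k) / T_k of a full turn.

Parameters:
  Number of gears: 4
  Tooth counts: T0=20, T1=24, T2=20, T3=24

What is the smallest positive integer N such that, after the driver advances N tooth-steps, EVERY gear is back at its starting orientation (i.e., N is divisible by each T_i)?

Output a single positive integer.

Gear k returns to start when N is a multiple of T_k.
All gears at start simultaneously when N is a common multiple of [20, 24, 20, 24]; the smallest such N is lcm(20, 24, 20, 24).
Start: lcm = T0 = 20
Fold in T1=24: gcd(20, 24) = 4; lcm(20, 24) = 20 * 24 / 4 = 480 / 4 = 120
Fold in T2=20: gcd(120, 20) = 20; lcm(120, 20) = 120 * 20 / 20 = 2400 / 20 = 120
Fold in T3=24: gcd(120, 24) = 24; lcm(120, 24) = 120 * 24 / 24 = 2880 / 24 = 120
Full cycle length = 120

Answer: 120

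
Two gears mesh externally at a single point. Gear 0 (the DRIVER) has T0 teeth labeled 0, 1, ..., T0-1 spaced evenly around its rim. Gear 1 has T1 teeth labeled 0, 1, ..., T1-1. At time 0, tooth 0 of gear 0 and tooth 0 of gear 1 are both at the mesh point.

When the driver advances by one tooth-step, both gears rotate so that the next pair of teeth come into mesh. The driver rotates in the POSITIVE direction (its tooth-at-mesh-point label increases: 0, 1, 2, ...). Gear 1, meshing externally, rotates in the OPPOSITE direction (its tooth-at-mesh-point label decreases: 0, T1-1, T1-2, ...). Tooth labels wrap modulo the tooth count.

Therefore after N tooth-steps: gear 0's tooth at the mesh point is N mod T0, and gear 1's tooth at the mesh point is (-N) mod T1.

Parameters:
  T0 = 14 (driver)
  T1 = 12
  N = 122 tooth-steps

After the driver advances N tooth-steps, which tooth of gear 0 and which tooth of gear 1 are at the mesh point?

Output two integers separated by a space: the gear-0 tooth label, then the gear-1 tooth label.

Gear 0 (driver, T0=14): tooth at mesh = N mod T0
  122 = 8 * 14 + 10, so 122 mod 14 = 10
  gear 0 tooth = 10
Gear 1 (driven, T1=12): tooth at mesh = (-N) mod T1
  122 = 10 * 12 + 2, so 122 mod 12 = 2
  (-122) mod 12 = (-2) mod 12 = 12 - 2 = 10
Mesh after 122 steps: gear-0 tooth 10 meets gear-1 tooth 10

Answer: 10 10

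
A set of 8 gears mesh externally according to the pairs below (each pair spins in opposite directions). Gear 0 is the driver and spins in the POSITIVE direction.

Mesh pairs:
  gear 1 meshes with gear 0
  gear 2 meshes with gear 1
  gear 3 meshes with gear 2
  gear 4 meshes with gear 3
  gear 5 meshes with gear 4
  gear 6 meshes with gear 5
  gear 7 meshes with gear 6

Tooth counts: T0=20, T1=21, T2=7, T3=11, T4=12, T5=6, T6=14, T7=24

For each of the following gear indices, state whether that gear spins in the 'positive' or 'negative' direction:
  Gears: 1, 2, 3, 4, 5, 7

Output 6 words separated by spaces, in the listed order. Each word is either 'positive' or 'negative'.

Gear 0 (driver): positive (depth 0)
  gear 1: meshes with gear 0 -> depth 1 -> negative (opposite of gear 0)
  gear 2: meshes with gear 1 -> depth 2 -> positive (opposite of gear 1)
  gear 3: meshes with gear 2 -> depth 3 -> negative (opposite of gear 2)
  gear 4: meshes with gear 3 -> depth 4 -> positive (opposite of gear 3)
  gear 5: meshes with gear 4 -> depth 5 -> negative (opposite of gear 4)
  gear 6: meshes with gear 5 -> depth 6 -> positive (opposite of gear 5)
  gear 7: meshes with gear 6 -> depth 7 -> negative (opposite of gear 6)
Queried indices 1, 2, 3, 4, 5, 7 -> negative, positive, negative, positive, negative, negative

Answer: negative positive negative positive negative negative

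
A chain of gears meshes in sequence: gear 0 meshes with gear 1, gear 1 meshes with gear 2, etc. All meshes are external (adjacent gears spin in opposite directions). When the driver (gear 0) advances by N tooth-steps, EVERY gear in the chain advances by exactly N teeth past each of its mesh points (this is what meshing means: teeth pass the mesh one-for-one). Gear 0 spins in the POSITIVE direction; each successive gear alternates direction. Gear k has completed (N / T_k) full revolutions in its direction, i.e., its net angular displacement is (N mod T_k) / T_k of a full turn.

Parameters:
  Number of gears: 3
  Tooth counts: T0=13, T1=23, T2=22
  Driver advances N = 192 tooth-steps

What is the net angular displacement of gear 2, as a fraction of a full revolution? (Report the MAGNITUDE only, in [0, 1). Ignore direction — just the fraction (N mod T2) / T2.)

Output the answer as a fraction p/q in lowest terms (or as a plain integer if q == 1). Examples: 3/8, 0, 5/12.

Answer: 8/11

Derivation:
Chain of 3 gears, tooth counts: [13, 23, 22]
  gear 0: T0=13, direction=positive, advance = 192 mod 13 = 10 teeth = 10/13 turn
  gear 1: T1=23, direction=negative, advance = 192 mod 23 = 8 teeth = 8/23 turn
  gear 2: T2=22, direction=positive, advance = 192 mod 22 = 16 teeth = 16/22 turn
Gear 2: 192 mod 22 = 16
Fraction = 16 / 22 = 8/11 (gcd(16,22)=2) = 8/11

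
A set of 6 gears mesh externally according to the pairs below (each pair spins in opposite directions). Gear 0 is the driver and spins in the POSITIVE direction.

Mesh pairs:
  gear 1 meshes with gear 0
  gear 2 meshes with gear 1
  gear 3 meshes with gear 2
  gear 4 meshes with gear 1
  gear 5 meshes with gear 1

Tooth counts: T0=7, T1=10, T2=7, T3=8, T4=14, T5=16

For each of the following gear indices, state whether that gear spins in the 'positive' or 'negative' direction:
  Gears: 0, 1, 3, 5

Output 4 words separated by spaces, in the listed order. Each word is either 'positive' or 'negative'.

Answer: positive negative negative positive

Derivation:
Gear 0 (driver): positive (depth 0)
  gear 1: meshes with gear 0 -> depth 1 -> negative (opposite of gear 0)
  gear 2: meshes with gear 1 -> depth 2 -> positive (opposite of gear 1)
  gear 3: meshes with gear 2 -> depth 3 -> negative (opposite of gear 2)
  gear 4: meshes with gear 1 -> depth 2 -> positive (opposite of gear 1)
  gear 5: meshes with gear 1 -> depth 2 -> positive (opposite of gear 1)
Queried indices 0, 1, 3, 5 -> positive, negative, negative, positive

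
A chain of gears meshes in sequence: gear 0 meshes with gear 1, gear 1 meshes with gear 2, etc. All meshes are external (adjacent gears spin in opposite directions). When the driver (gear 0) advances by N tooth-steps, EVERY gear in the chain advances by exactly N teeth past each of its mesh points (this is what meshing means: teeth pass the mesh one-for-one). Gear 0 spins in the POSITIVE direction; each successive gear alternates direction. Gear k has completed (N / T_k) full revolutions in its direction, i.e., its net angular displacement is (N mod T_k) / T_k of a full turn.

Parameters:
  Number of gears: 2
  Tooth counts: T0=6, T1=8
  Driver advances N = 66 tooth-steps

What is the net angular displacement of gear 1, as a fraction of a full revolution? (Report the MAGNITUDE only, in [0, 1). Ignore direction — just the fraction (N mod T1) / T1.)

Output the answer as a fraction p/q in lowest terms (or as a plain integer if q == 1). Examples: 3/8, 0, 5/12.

Chain of 2 gears, tooth counts: [6, 8]
  gear 0: T0=6, direction=positive, advance = 66 mod 6 = 0 teeth = 0/6 turn
  gear 1: T1=8, direction=negative, advance = 66 mod 8 = 2 teeth = 2/8 turn
Gear 1: 66 mod 8 = 2
Fraction = 2 / 8 = 1/4 (gcd(2,8)=2) = 1/4

Answer: 1/4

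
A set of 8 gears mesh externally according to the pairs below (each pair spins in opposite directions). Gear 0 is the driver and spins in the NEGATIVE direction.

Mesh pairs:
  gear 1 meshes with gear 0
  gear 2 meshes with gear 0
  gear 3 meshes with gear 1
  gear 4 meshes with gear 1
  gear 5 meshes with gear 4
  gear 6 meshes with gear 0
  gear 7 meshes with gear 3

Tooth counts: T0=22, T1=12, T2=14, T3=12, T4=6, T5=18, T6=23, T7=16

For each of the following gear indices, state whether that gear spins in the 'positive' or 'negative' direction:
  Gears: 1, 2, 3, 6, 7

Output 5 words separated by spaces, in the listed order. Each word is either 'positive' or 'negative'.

Answer: positive positive negative positive positive

Derivation:
Gear 0 (driver): negative (depth 0)
  gear 1: meshes with gear 0 -> depth 1 -> positive (opposite of gear 0)
  gear 2: meshes with gear 0 -> depth 1 -> positive (opposite of gear 0)
  gear 3: meshes with gear 1 -> depth 2 -> negative (opposite of gear 1)
  gear 4: meshes with gear 1 -> depth 2 -> negative (opposite of gear 1)
  gear 5: meshes with gear 4 -> depth 3 -> positive (opposite of gear 4)
  gear 6: meshes with gear 0 -> depth 1 -> positive (opposite of gear 0)
  gear 7: meshes with gear 3 -> depth 3 -> positive (opposite of gear 3)
Queried indices 1, 2, 3, 6, 7 -> positive, positive, negative, positive, positive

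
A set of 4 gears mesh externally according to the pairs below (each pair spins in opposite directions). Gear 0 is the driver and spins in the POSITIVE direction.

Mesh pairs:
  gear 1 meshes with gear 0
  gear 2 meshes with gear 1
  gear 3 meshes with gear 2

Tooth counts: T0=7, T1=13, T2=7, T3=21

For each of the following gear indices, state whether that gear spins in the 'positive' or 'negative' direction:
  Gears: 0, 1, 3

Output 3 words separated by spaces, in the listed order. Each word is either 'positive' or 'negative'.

Gear 0 (driver): positive (depth 0)
  gear 1: meshes with gear 0 -> depth 1 -> negative (opposite of gear 0)
  gear 2: meshes with gear 1 -> depth 2 -> positive (opposite of gear 1)
  gear 3: meshes with gear 2 -> depth 3 -> negative (opposite of gear 2)
Queried indices 0, 1, 3 -> positive, negative, negative

Answer: positive negative negative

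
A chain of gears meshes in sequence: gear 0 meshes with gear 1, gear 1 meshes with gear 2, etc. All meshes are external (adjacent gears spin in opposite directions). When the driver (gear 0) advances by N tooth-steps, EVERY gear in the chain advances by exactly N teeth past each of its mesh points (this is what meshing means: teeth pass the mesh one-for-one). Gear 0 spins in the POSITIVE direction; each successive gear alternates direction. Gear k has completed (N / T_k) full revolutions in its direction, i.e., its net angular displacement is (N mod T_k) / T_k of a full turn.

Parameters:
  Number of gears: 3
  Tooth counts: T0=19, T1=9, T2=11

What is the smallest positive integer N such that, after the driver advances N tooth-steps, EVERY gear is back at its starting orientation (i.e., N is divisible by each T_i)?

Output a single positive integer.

Gear k returns to start when N is a multiple of T_k.
All gears at start simultaneously when N is a common multiple of [19, 9, 11]; the smallest such N is lcm(19, 9, 11).
Start: lcm = T0 = 19
Fold in T1=9: gcd(19, 9) = 1; lcm(19, 9) = 19 * 9 / 1 = 171 / 1 = 171
Fold in T2=11: gcd(171, 11) = 1; lcm(171, 11) = 171 * 11 / 1 = 1881 / 1 = 1881
Full cycle length = 1881

Answer: 1881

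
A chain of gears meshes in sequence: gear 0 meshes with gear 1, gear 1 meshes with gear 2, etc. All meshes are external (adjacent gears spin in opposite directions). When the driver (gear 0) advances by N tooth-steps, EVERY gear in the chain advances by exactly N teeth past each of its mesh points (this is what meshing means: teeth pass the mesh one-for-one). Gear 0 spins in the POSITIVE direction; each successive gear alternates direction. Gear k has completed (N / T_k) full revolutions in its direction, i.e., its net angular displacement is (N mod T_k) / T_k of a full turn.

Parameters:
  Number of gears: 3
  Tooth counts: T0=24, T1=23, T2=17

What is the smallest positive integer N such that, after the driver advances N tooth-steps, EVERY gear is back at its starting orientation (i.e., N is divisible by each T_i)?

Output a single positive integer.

Gear k returns to start when N is a multiple of T_k.
All gears at start simultaneously when N is a common multiple of [24, 23, 17]; the smallest such N is lcm(24, 23, 17).
Start: lcm = T0 = 24
Fold in T1=23: gcd(24, 23) = 1; lcm(24, 23) = 24 * 23 / 1 = 552 / 1 = 552
Fold in T2=17: gcd(552, 17) = 1; lcm(552, 17) = 552 * 17 / 1 = 9384 / 1 = 9384
Full cycle length = 9384

Answer: 9384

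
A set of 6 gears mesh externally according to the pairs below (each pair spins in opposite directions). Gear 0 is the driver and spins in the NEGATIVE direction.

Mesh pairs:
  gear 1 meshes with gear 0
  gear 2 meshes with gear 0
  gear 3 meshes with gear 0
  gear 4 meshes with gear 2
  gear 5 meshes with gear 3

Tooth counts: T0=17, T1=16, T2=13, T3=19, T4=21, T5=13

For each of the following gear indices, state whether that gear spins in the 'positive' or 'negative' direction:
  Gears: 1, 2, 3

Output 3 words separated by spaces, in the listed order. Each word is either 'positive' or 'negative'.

Answer: positive positive positive

Derivation:
Gear 0 (driver): negative (depth 0)
  gear 1: meshes with gear 0 -> depth 1 -> positive (opposite of gear 0)
  gear 2: meshes with gear 0 -> depth 1 -> positive (opposite of gear 0)
  gear 3: meshes with gear 0 -> depth 1 -> positive (opposite of gear 0)
  gear 4: meshes with gear 2 -> depth 2 -> negative (opposite of gear 2)
  gear 5: meshes with gear 3 -> depth 2 -> negative (opposite of gear 3)
Queried indices 1, 2, 3 -> positive, positive, positive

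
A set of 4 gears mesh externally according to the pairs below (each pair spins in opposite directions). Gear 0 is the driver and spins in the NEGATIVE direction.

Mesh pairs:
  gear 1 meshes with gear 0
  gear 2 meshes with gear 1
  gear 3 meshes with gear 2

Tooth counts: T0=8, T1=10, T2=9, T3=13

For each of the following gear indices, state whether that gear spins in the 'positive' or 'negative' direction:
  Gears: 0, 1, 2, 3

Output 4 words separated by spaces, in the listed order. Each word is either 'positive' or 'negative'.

Answer: negative positive negative positive

Derivation:
Gear 0 (driver): negative (depth 0)
  gear 1: meshes with gear 0 -> depth 1 -> positive (opposite of gear 0)
  gear 2: meshes with gear 1 -> depth 2 -> negative (opposite of gear 1)
  gear 3: meshes with gear 2 -> depth 3 -> positive (opposite of gear 2)
Queried indices 0, 1, 2, 3 -> negative, positive, negative, positive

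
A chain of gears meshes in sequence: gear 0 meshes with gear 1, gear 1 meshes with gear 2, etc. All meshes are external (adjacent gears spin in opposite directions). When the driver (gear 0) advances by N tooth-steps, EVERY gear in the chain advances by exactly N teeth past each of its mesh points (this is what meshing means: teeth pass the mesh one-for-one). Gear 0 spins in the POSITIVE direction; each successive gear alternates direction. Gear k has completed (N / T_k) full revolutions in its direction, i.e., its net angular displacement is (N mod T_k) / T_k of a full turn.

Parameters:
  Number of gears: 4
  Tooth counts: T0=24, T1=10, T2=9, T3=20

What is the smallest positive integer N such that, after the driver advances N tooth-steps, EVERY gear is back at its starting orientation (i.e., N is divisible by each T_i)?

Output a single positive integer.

Answer: 360

Derivation:
Gear k returns to start when N is a multiple of T_k.
All gears at start simultaneously when N is a common multiple of [24, 10, 9, 20]; the smallest such N is lcm(24, 10, 9, 20).
Start: lcm = T0 = 24
Fold in T1=10: gcd(24, 10) = 2; lcm(24, 10) = 24 * 10 / 2 = 240 / 2 = 120
Fold in T2=9: gcd(120, 9) = 3; lcm(120, 9) = 120 * 9 / 3 = 1080 / 3 = 360
Fold in T3=20: gcd(360, 20) = 20; lcm(360, 20) = 360 * 20 / 20 = 7200 / 20 = 360
Full cycle length = 360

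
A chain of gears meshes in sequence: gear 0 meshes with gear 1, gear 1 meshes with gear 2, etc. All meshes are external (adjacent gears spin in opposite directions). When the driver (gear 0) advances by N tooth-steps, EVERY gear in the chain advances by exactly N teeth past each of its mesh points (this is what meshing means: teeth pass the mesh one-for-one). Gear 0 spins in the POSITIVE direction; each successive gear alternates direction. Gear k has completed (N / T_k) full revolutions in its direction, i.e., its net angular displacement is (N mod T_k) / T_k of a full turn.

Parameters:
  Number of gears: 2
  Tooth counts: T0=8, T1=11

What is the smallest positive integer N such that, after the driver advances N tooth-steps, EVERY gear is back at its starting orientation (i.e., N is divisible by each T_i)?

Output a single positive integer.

Gear k returns to start when N is a multiple of T_k.
All gears at start simultaneously when N is a common multiple of [8, 11]; the smallest such N is lcm(8, 11).
Start: lcm = T0 = 8
Fold in T1=11: gcd(8, 11) = 1; lcm(8, 11) = 8 * 11 / 1 = 88 / 1 = 88
Full cycle length = 88

Answer: 88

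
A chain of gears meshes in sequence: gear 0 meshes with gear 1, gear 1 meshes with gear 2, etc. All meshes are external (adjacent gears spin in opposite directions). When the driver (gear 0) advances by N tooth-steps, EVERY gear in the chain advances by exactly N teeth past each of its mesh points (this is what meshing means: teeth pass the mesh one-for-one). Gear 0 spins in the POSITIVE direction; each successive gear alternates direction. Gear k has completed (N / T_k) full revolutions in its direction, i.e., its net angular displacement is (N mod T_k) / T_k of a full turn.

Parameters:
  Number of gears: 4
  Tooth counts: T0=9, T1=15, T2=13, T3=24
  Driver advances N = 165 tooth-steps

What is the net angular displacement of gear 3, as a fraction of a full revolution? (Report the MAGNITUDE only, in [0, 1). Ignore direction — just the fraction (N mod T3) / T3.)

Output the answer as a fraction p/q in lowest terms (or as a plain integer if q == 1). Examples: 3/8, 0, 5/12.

Chain of 4 gears, tooth counts: [9, 15, 13, 24]
  gear 0: T0=9, direction=positive, advance = 165 mod 9 = 3 teeth = 3/9 turn
  gear 1: T1=15, direction=negative, advance = 165 mod 15 = 0 teeth = 0/15 turn
  gear 2: T2=13, direction=positive, advance = 165 mod 13 = 9 teeth = 9/13 turn
  gear 3: T3=24, direction=negative, advance = 165 mod 24 = 21 teeth = 21/24 turn
Gear 3: 165 mod 24 = 21
Fraction = 21 / 24 = 7/8 (gcd(21,24)=3) = 7/8

Answer: 7/8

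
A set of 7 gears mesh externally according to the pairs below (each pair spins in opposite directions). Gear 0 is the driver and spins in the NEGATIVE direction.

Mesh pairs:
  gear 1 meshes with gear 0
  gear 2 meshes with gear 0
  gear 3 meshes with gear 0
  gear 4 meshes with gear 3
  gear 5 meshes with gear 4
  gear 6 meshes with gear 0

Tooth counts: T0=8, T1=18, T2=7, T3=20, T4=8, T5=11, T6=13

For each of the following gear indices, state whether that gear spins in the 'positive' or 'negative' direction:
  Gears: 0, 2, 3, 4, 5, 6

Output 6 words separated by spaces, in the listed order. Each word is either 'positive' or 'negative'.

Answer: negative positive positive negative positive positive

Derivation:
Gear 0 (driver): negative (depth 0)
  gear 1: meshes with gear 0 -> depth 1 -> positive (opposite of gear 0)
  gear 2: meshes with gear 0 -> depth 1 -> positive (opposite of gear 0)
  gear 3: meshes with gear 0 -> depth 1 -> positive (opposite of gear 0)
  gear 4: meshes with gear 3 -> depth 2 -> negative (opposite of gear 3)
  gear 5: meshes with gear 4 -> depth 3 -> positive (opposite of gear 4)
  gear 6: meshes with gear 0 -> depth 1 -> positive (opposite of gear 0)
Queried indices 0, 2, 3, 4, 5, 6 -> negative, positive, positive, negative, positive, positive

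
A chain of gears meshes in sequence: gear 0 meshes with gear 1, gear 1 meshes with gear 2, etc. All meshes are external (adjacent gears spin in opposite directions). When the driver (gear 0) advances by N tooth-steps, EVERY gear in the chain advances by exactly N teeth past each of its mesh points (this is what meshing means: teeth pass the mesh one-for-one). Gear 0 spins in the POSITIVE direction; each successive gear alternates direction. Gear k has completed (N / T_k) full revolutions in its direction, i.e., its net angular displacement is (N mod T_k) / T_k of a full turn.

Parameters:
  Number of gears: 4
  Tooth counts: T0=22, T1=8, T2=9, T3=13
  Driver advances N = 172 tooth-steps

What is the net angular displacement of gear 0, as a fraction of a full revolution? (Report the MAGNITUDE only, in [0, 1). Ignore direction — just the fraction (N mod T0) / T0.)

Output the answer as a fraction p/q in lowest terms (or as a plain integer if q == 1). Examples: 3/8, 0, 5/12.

Chain of 4 gears, tooth counts: [22, 8, 9, 13]
  gear 0: T0=22, direction=positive, advance = 172 mod 22 = 18 teeth = 18/22 turn
  gear 1: T1=8, direction=negative, advance = 172 mod 8 = 4 teeth = 4/8 turn
  gear 2: T2=9, direction=positive, advance = 172 mod 9 = 1 teeth = 1/9 turn
  gear 3: T3=13, direction=negative, advance = 172 mod 13 = 3 teeth = 3/13 turn
Gear 0: 172 mod 22 = 18
Fraction = 18 / 22 = 9/11 (gcd(18,22)=2) = 9/11

Answer: 9/11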